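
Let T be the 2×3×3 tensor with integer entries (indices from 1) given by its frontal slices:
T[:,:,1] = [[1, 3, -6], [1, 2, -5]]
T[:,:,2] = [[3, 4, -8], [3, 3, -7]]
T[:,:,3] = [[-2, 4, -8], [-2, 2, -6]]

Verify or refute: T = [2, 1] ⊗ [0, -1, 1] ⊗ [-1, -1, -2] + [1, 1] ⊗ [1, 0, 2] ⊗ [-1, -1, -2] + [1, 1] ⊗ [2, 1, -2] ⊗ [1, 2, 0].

Yes

Reconstruct entrywise from the claimed factors. For example, T[2,2,3] = 2 and Σₗ aₗ[2]bₗ[2]cₗ[3] = (1)·(-1)·(-2) + (1)·(0)·(-2) + (1)·(1)·(0) = 2; checking all 18 entries, every one matches. The claim holds.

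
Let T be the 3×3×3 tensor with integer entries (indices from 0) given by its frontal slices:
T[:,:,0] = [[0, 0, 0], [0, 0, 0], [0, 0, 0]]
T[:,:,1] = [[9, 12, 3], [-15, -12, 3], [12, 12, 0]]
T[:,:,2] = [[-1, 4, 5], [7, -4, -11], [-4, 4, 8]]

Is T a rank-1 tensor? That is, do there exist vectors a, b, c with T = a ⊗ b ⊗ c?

The mode-3 unfolding of T (rows indexed by k, columns by (i,j) = (0,0), (0,1), (0,2), (1,0), (1,1), (1,2), (2,0), (2,1), (2,2)) is [[0, 0, 0, 0, 0, 0, 0, 0, 0], [9, 12, 3, -15, -12, 3, 12, 12, 0], [-1, 4, 5, 7, -4, -11, -4, 4, 8]].
There the 2×2 minor on rows k ∈ {1, 2}, columns (i,j) ∈ {(0,0), (0,1)} is det [[9, 12], [-1, 4]] = 48 ≠ 0, so this unfolding has rank ≥ 2; CP rank is at least every unfolding rank, so rank(T) ≥ 2.
In particular rank(T) ≥ 2 > 1, so T is not rank-1.

No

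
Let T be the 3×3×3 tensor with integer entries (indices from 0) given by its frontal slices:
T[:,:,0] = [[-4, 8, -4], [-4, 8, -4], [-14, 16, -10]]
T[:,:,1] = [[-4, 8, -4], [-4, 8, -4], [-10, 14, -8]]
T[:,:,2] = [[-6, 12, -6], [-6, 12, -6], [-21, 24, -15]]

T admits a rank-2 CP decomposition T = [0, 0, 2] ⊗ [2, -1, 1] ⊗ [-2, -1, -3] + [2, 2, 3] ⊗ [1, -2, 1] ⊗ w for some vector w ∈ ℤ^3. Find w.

w = [-2, -2, -3]

Subtract the known terms from T to get the rank-1 residual R = [2, 2, 3] ⊗ [1, -2, 1] ⊗ w, so R[i,j,k] = a[i]·b[j]·w[k]. Pick indices with nonzero a[0]·b[0] = (2)·(1) = 2. Only the fibre through (0,0,·) is needed: R[0,0,:] = T[0,0,:] − Σₗ aₗ[0]bₗ[0]cₗ = [-4, -4, -6] − (0)·(2)·[-2, -1, -3] = [-4, -4, -6]. Then w[k] = R[0,0,k] / 2 for each k, giving w = [-4, -4, -6] / 2 = [-2, -2, -3].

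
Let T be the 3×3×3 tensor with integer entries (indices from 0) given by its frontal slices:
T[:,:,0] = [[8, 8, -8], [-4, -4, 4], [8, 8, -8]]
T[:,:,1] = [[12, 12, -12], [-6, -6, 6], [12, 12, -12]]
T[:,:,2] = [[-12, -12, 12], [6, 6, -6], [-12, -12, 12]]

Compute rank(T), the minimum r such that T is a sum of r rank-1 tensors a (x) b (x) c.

1

Lower bound: T ≠ 0 (e.g. T[0,0,0] = 8), so rank(T) ≥ 1.
Upper bound: if T = a (x) b (x) c then every fibre of T is a multiple of the corresponding factor, so read the factors off the fibres through the nonzero entry T[0,0,0] = 8.
The mode-1 fibre T[:,0,0] = [8, -4, 8] gives a = (2, -1, 2) (primitive direction); the mode-2 fibre T[0,:,0] = [8, 8, -8] gives b = (1, 1, -1); then c[k] = T[0,0,k] / (a[0]·b[0]) = [8, 12, -12] / 2 = (4, 6, -6).
Expanding (2, -1, 2) (x) (1, 1, -1) (x) (4, 6, -6) reproduces all 27 entries of T, so T = (2, -1, 2) (x) (1, 1, -1) (x) (4, 6, -6) and rank(T) ≤ 1.
These bounds meet, so rank(T) = 1.
Check entry T[1,1,0] = -4: (-1)·(1)·(4) = -4.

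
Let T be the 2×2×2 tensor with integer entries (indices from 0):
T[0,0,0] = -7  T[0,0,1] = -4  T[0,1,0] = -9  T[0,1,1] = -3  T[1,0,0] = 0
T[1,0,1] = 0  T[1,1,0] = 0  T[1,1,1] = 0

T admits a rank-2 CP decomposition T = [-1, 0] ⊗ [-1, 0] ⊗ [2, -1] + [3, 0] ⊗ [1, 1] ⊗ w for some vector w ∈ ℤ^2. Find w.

Subtract the known terms from T to get the rank-1 residual R = [3, 0] ⊗ [1, 1] ⊗ w, so R[i,j,k] = a[i]·b[j]·w[k]. Pick indices with nonzero a[0]·b[0] = (3)·(1) = 3. Only the fibre through (0,0,·) is needed: R[0,0,:] = T[0,0,:] − Σₗ aₗ[0]bₗ[0]cₗ = [-7, -4] − (-1)·(-1)·[2, -1] = [-9, -3]. Then w[k] = R[0,0,k] / 3 for each k, giving w = [-9, -3] / 3 = [-3, -1].

w = [-3, -1]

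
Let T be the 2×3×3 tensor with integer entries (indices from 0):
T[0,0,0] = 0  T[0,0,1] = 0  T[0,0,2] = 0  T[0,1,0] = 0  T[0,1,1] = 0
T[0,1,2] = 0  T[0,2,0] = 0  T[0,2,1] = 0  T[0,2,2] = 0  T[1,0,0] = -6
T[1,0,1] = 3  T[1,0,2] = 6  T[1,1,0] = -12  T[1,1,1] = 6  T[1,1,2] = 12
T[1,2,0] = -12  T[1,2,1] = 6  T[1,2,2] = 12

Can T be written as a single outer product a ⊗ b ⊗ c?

Yes

If T = a ⊗ b ⊗ c then every fibre of T is a multiple of the corresponding factor, so read the factors off the fibres through the nonzero entry T[1,0,0] = -6.
The mode-1 fibre T[:,0,0] = [0, -6] gives a = [0, 1] (primitive direction); the mode-2 fibre T[1,:,0] = [-6, -12, -12] gives b = [1, 2, 2]; then c[k] = T[1,0,k] / (a[1]·b[0]) = [-6, 3, 6] / 1 = [-6, 3, 6].
Expanding [0, 1] ⊗ [1, 2, 2] ⊗ [-6, 3, 6] reproduces all 18 entries of T, so T = [0, 1] ⊗ [1, 2, 2] ⊗ [-6, 3, 6] and rank(T) ≤ 1.
Equivalently every frontal slice T[:,:,k] is c[k] times the rank-1 matrix [0, 1] ⊗ [1, 2, 2]. So T has rank 1 (it is nonzero).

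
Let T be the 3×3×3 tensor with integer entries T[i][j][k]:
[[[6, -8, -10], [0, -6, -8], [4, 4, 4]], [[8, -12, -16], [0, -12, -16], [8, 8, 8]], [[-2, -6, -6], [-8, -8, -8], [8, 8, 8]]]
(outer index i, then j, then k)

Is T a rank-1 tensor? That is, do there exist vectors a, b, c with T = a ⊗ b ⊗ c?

No

The mode-1 unfolding of T (rows indexed by i, columns by (j,k) = (0,0), (0,1), (0,2), (1,0), (1,1), (1,2), (2,0), (2,1), (2,2)) is [[6, -8, -10, 0, -6, -8, 4, 4, 4], [8, -12, -16, 0, -12, -16, 8, 8, 8], [-2, -6, -6, -8, -8, -8, 8, 8, 8]].
There the 3×3 minor on rows i ∈ {0, 1, 2}, columns (j,k) ∈ {(0,0), (0,1), (0,2)} is det [[6, -8, -10], [8, -12, -16], [-2, -6, -6]] = -64 ≠ 0, so this unfolding has rank ≥ 3; CP rank is at least every unfolding rank, so rank(T) ≥ 3.
In particular rank(T) ≥ 3 > 1, so T is not rank-1.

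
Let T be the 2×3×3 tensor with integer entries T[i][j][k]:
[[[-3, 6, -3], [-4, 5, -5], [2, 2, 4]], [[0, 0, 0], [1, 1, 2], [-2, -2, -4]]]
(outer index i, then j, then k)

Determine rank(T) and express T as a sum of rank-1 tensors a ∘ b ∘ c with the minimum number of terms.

Lower bound: the mode-1 unfolding of T (rows indexed by i, columns by (j,k) = (0,0), (0,1), (0,2), (1,0), (1,1), (1,2), (2,0), (2,1), (2,2)) is [[-3, 6, -3, -4, 5, -5, 2, 2, 4], [0, 0, 0, 1, 1, 2, -2, -2, -4]].
There the 2×2 minor on rows i ∈ {0, 1}, columns (j,k) ∈ {(0,0), (1,0)} is det [[-3, -4], [0, 1]] = -3 ≠ 0, so this unfolding has rank ≥ 2; CP rank is at least every unfolding rank, so rank(T) ≥ 2. (Unfolding ranks only ever bound the CP rank from below — rank(T) can be strictly larger than all of them — so the matching upper bound has to come from an explicit 2-term decomposition.)
Upper bound — finding two terms. Write S_k = T[:,:,k] for the frontal slices: S₀ = [[-3, -4, 2], [0, 1, -2]], S₁ = [[6, 5, 2], [0, 1, -2]], S₂ = [[-3, -5, 4], [0, 2, -4]].
If T = a₁ ∘ b₁ ∘ c₁ + a₂ ∘ b₂ ∘ c₂ then each S_k = c₁[k]·a₁b₁ᵀ + c₂[k]·a₂b₂ᵀ. S₀ and S₁ are linearly independent, so a₁b₁ᵀ and a₂b₂ᵀ must span the same plane of matrices: they are the rank-1 matrices of the form x·S₀ + y·S₁.
The 2×2 minor of x·S₀ + y·S₁ on rows {0,1}, columns {0,1} is −3·x² + 3·xy + 6·y² = (-3)·(x − 2·y)(x + y), vanishing at (x:y) = (2:1) and (1:-1).
M₁ = 2·S₀ + S₁ = [[0, -3, 6], [0, 3, -6]] = (-3)·(1, -1)(0, 1, -2)ᵀ and M₂ = S₀ − S₁ = [[-9, -9, 0], [0, 0, 0]] = (-9)·(1, 0)(1, 1, 0)ᵀ, so take a₁ = (1, -1), b₁ = (0, 1, -2), a₂ = (1, 0), b₂ = (1, 1, 0).
Each slice is an integer combination of E₁ = a₁b₁ᵀ and E₂ = a₂b₂ᵀ: S₀ = −E₁ − 3·E₂, S₁ = −E₁ + 6·E₂, S₂ = −2·E₁ − 3·E₂; reading off coefficients, c₁ = (-1, -1, -2) and c₂ = (-3, 6, -3).
Hence T = (1, -1) ∘ (0, 1, -2) ∘ (-1, -1, -2) + (1, 0) ∘ (1, 1, 0) ∘ (-3, 6, -3), so rank(T) ≤ 2.
These bounds meet, so rank(T) = 2.

rank(T) = 2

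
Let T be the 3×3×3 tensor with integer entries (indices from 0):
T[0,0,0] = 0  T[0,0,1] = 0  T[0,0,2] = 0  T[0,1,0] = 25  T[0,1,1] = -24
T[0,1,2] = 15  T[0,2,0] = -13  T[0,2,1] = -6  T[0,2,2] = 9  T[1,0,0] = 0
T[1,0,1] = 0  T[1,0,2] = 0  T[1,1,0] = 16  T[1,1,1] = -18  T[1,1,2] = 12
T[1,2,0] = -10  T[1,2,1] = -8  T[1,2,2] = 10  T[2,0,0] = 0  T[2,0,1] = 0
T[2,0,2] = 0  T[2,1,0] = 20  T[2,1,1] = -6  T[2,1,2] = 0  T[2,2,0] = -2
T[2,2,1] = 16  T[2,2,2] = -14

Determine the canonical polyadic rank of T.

Lower bound: the mode-3 unfolding of T (rows indexed by k, columns by (i,j) = (0,0), (0,1), (0,2), (1,0), (1,1), (1,2), (2,0), (2,1), (2,2)) is [[0, 25, -13, 0, 16, -10, 0, 20, -2], [0, -24, -6, 0, -18, -8, 0, -6, 16], [0, 15, 9, 0, 12, 10, 0, 0, -14]].
There the 2×2 minor on rows k ∈ {0, 1}, columns (i,j) ∈ {(0,1), (0,2)} is det [[25, -13], [-24, -6]] = -462 ≠ 0, so this unfolding has rank ≥ 2; CP rank is at least every unfolding rank, so rank(T) ≥ 2. (Unfolding ranks only ever bound the CP rank from below — rank(T) can be strictly larger than all of them — so the matching upper bound has to come from an explicit 2-term decomposition.)
Upper bound — finding two terms. Write S_k = T[:,:,k] for the frontal slices: S₀ = [[0, 25, -13], [0, 16, -10], [0, 20, -2]], S₁ = [[0, -24, -6], [0, -18, -8], [0, -6, 16]], S₂ = [[0, 15, 9], [0, 12, 10], [0, 0, -14]].
If T = a₁ (x) b₁ (x) c₁ + a₂ (x) b₂ (x) c₂ then each S_k = c₁[k]·a₁b₁ᵀ + c₂[k]·a₂b₂ᵀ. S₀ and S₁ are linearly independent, so a₁b₁ᵀ and a₂b₂ᵀ must span the same plane of matrices: they are the rank-1 matrices of the form x·S₀ + y·S₁.
The 2×2 minor of x·S₀ + y·S₁ on rows {0,1}, columns {1,2} is −42·x² − 98·xy + 84·y² = (-14)·(x + 3·y)(3·x − 2·y), vanishing at (x:y) = (3:-1) and (2:3).
M₁ = 3·S₀ − S₁ = [[0, 99, -33], [0, 66, -22], [0, 66, -22]] = 11·[3, 2, 2][0, 3, -1]ᵀ and M₂ = 2·S₀ + 3·S₁ = [[0, -22, -44], [0, -22, -44], [0, 22, 44]] = (-22)·[1, 1, -1][0, 1, 2]ᵀ, so take a₁ = [3, 2, 2], b₁ = [0, 3, -1], a₂ = [1, 1, -1], b₂ = [0, 1, 2].
Each slice is an integer combination of E₁ = a₁b₁ᵀ and E₂ = a₂b₂ᵀ: S₀ = 3·E₁ − 2·E₂, S₁ = −2·E₁ − 6·E₂, S₂ = E₁ + 6·E₂; reading off coefficients, c₁ = [3, -2, 1] and c₂ = [-2, -6, 6].
Hence T = [3, 2, 2] (x) [0, 3, -1] (x) [3, -2, 1] + [1, 1, -1] (x) [0, 1, 2] (x) [-2, -6, 6], so rank(T) ≤ 2.
These bounds meet, so rank(T) = 2.

2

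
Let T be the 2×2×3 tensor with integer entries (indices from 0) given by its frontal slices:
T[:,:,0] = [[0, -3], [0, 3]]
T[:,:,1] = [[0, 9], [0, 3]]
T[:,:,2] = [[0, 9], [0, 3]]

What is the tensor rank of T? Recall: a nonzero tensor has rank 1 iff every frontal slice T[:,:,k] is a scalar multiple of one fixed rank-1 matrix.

Lower bound: the mode-3 unfolding of T (rows indexed by k, columns by (i,j) = (0,0), (0,1), (1,0), (1,1)) is [[0, -3, 0, 3], [0, 9, 0, 3], [0, 9, 0, 3]].
There the 2×2 minor on rows k ∈ {0, 1}, columns (i,j) ∈ {(0,1), (1,1)} is det [[-3, 3], [9, 3]] = -36 ≠ 0, so this unfolding has rank ≥ 2; CP rank is at least every unfolding rank, so rank(T) ≥ 2. (This is only a lower bound: in general the CP rank may exceed every unfolding rank, so we still need to exhibit 2 rank-1 terms summing to T.)
Upper bound — finding two terms. Every mode-2 slice of T is a multiple of one matrix: T[:,j,:] = b[j]·M with b = (0, 1) and M = [[-3, 9, 9], [3, 3, 3]] (rows indexed by i, columns by k). So it suffices to write M as a sum of two rank-1 matrices.
Splitting M by its rows (i = 0, 1), M = (1, 0)(-3, 9, 9)ᵀ + (0, 1)(3, 3, 3)ᵀ.
Hence T = (1, 0) ⊗ (0, 1) ⊗ (-3, 9, 9) + (0, 1) ⊗ (0, 1) ⊗ (3, 3, 3), so rank(T) ≤ 2.
These bounds meet, so rank(T) = 2.

2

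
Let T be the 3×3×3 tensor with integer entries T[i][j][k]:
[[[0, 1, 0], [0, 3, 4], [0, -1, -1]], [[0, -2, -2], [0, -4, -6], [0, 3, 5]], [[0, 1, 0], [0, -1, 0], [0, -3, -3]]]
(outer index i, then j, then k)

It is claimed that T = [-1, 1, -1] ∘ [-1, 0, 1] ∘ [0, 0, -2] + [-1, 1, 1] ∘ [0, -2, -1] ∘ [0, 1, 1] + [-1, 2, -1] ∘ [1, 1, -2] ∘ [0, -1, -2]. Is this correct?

Reconstruct entrywise from the claimed factors. For example, T[0,0,0] = 0 and Σₗ aₗ[0]bₗ[0]cₗ[0] = (-1)·(-1)·(0) + (-1)·(0)·(0) + (-1)·(1)·(0) = 0; checking all 27 entries, every one matches. The claim holds.

Yes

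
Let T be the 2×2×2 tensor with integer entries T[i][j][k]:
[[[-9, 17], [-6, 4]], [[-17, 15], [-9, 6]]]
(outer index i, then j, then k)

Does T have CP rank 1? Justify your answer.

No

The mode-2 unfolding of T (rows indexed by j, columns by (i,k) = (0,0), (0,1), (1,0), (1,1)) is [[-9, 17, -17, 15], [-6, 4, -9, 6]].
There the 2×2 minor on rows j ∈ {0, 1}, columns (i,k) ∈ {(0,0), (0,1)} is det [[-9, 17], [-6, 4]] = 66 ≠ 0, so this unfolding has rank ≥ 2; CP rank is at least every unfolding rank, so rank(T) ≥ 2.
In particular rank(T) ≥ 2 > 1, so T is not rank-1.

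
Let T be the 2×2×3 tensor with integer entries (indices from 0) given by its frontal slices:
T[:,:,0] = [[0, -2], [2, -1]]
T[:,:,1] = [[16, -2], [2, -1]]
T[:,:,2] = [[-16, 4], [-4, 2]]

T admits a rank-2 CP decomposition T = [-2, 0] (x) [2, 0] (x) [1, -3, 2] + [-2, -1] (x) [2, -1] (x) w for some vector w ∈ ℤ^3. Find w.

Subtract the known terms from T to get the rank-1 residual R = [-2, -1] (x) [2, -1] (x) w, so R[i,j,k] = a[i]·b[j]·w[k]. Pick indices with nonzero a[0]·b[0] = (-2)·(2) = -4. Only the fibre through (0,0,·) is needed: R[0,0,:] = T[0,0,:] − Σₗ aₗ[0]bₗ[0]cₗ = [0, 16, -16] − (-2)·(2)·[1, -3, 2] = [4, 4, -8]. Then w[k] = R[0,0,k] / -4 for each k, giving w = [4, 4, -8] / -4 = [-1, -1, 2].

w = [-1, -1, 2]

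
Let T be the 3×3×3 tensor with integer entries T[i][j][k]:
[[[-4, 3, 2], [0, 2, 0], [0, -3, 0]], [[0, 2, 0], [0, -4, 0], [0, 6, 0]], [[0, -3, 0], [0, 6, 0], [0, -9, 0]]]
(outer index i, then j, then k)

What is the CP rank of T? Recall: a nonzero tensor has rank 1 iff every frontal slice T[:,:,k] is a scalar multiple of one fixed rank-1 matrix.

2

Lower bound: the mode-1 unfolding of T (rows indexed by i, columns by (j,k) = (0,0), (0,1), (0,2), (1,0), (1,1), (1,2), (2,0), (2,1), (2,2)) is [[-4, 3, 2, 0, 2, 0, 0, -3, 0], [0, 2, 0, 0, -4, 0, 0, 6, 0], [0, -3, 0, 0, 6, 0, 0, -9, 0]].
There the 2×2 minor on rows i ∈ {0, 1}, columns (j,k) ∈ {(0,0), (0,1)} is det [[-4, 3], [0, 2]] = -8 ≠ 0, so this unfolding has rank ≥ 2; CP rank is at least every unfolding rank, so rank(T) ≥ 2. (Unfolding ranks only ever bound the CP rank from below — rank(T) can be strictly larger than all of them — so the matching upper bound has to come from an explicit 2-term decomposition.)
Upper bound — finding two terms. Write S_k = T[:,:,k] for the frontal slices: S₀ = [[-4, 0, 0], [0, 0, 0], [0, 0, 0]], S₁ = [[3, 2, -3], [2, -4, 6], [-3, 6, -9]], S₂ = [[2, 0, 0], [0, 0, 0], [0, 0, 0]].
If T = a₁ ⊗ b₁ ⊗ c₁ + a₂ ⊗ b₂ ⊗ c₂ then each S_k = c₁[k]·a₁b₁ᵀ + c₂[k]·a₂b₂ᵀ. S₀ and S₁ are linearly independent, so a₁b₁ᵀ and a₂b₂ᵀ must span the same plane of matrices: they are the rank-1 matrices of the form x·S₀ + y·S₁.
The 2×2 minor of x·S₀ + y·S₁ on rows {0,1}, columns {0,1} is 16·xy − 16·y² = 16·(x − y)(y), vanishing at (x:y) = (1:1) and (1:0).
M₁ = S₀ + S₁ = [[-1, 2, -3], [2, -4, 6], [-3, 6, -9]] = −(1, -2, 3)(1, -2, 3)ᵀ and M₂ = S₀ = [[-4, 0, 0], [0, 0, 0], [0, 0, 0]] = (-4)·(1, 0, 0)(1, 0, 0)ᵀ, so take a₁ = (1, -2, 3), b₁ = (1, -2, 3), a₂ = (1, 0, 0), b₂ = (1, 0, 0).
Each slice is an integer combination of E₁ = a₁b₁ᵀ and E₂ = a₂b₂ᵀ: S₀ = −4·E₂, S₁ = −E₁ + 4·E₂, S₂ = 2·E₂; reading off coefficients, c₁ = (0, -1, 0) and c₂ = (-4, 4, 2).
Hence T = (1, -2, 3) ⊗ (1, -2, 3) ⊗ (0, -1, 0) + (1, 0, 0) ⊗ (1, 0, 0) ⊗ (-4, 4, 2), so rank(T) ≤ 2.
These bounds meet, so rank(T) = 2.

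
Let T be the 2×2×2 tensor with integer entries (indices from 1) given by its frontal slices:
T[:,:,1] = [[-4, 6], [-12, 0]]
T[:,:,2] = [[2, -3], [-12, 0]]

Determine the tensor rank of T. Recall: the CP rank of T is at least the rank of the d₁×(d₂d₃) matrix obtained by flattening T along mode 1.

2

Lower bound: the mode-3 unfolding of T (rows indexed by k, columns by (i,j) = (1,1), (1,2), (2,1), (2,2)) is [[-4, 6, -12, 0], [2, -3, -12, 0]].
There the 2×2 minor on rows k ∈ {1, 2}, columns (i,j) ∈ {(1,1), (2,1)} is det [[-4, -12], [2, -12]] = 72 ≠ 0, so this unfolding has rank ≥ 2; CP rank is at least every unfolding rank, so rank(T) ≥ 2. (Unfolding ranks only ever bound the CP rank from below — rank(T) can be strictly larger than all of them — so the matching upper bound has to come from an explicit 2-term decomposition.)
Upper bound — finding two terms. Write S_k = T[:,:,k] for the frontal slices: S₁ = [[-4, 6], [-12, 0]], S₂ = [[2, -3], [-12, 0]].
If T = a₁ (x) b₁ (x) c₁ + a₂ (x) b₂ (x) c₂ then each S_k = c₁[k]·a₁b₁ᵀ + c₂[k]·a₂b₂ᵀ. S₁ and S₂ are linearly independent, so a₁b₁ᵀ and a₂b₂ᵀ must span the same plane of matrices: they are the rank-1 matrices of the form x·S₁ + y·S₂.
det(x·S₁ + y·S₂) is 72·x² + 36·xy − 36·y² = 36·(2·x − y)(x + y), vanishing at (x:y) = (1:2) and (1:-1).
M₁ = S₁ + 2·S₂ = [[0, 0], [-36, 0]] = (-36)·(0, 1)(1, 0)ᵀ and M₂ = S₁ − S₂ = [[-6, 9], [0, 0]] = (-3)·(1, 0)(2, -3)ᵀ, so take a₁ = (0, 1), b₁ = (1, 0), a₂ = (1, 0), b₂ = (2, -3).
Each slice is an integer combination of E₁ = a₁b₁ᵀ and E₂ = a₂b₂ᵀ: S₁ = −12·E₁ − 2·E₂, S₂ = −12·E₁ + E₂; reading off coefficients, c₁ = (-12, -12) and c₂ = (-2, 1).
Hence T = (0, 1) (x) (1, 0) (x) (-12, -12) + (1, 0) (x) (2, -3) (x) (-2, 1), so rank(T) ≤ 2.
These bounds meet, so rank(T) = 2.
Check entry T[1,1,1] = -4: (0)·(1)·(-12) + (1)·(2)·(-2) = -4.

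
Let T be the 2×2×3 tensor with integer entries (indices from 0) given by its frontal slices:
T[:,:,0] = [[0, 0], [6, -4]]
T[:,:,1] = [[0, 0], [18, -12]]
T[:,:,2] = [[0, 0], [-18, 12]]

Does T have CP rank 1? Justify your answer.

Yes

If T = a ⊗ b ⊗ c then every fibre of T is a multiple of the corresponding factor, so read the factors off the fibres through the nonzero entry T[1,0,0] = 6.
The mode-1 fibre T[:,0,0] = [0, 6] gives a = [0, 1] (primitive direction); the mode-2 fibre T[1,:,0] = [6, -4] gives b = [3, -2]; then c[k] = T[1,0,k] / (a[1]·b[0]) = [6, 18, -18] / 3 = [2, 6, -6].
Expanding [0, 1] ⊗ [3, -2] ⊗ [2, 6, -6] reproduces all 12 entries of T, so T = [0, 1] ⊗ [3, -2] ⊗ [2, 6, -6] and rank(T) ≤ 1.
Equivalently every frontal slice T[:,:,k] is c[k] times the rank-1 matrix [0, 1] ⊗ [3, -2]. So T has rank 1 (it is nonzero).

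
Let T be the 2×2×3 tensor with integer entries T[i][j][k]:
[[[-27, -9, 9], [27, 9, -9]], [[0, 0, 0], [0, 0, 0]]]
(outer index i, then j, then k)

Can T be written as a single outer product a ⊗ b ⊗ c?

Yes

If T = a ⊗ b ⊗ c then every fibre of T is a multiple of the corresponding factor, so read the factors off the fibres through the nonzero entry T[0,0,0] = -27.
The mode-1 fibre T[:,0,0] = [-27, 0] gives a = (1, 0) (primitive direction); the mode-2 fibre T[0,:,0] = [-27, 27] gives b = (1, -1); then c[k] = T[0,0,k] / (a[0]·b[0]) = [-27, -9, 9] / 1 = (-27, -9, 9).
Expanding (1, 0) ⊗ (1, -1) ⊗ (-27, -9, 9) reproduces all 12 entries of T, so T = (1, 0) ⊗ (1, -1) ⊗ (-27, -9, 9) and rank(T) ≤ 1.
Equivalently every frontal slice T[:,:,k] is c[k] times the rank-1 matrix (1, 0) ⊗ (1, -1). So T has rank 1 (it is nonzero).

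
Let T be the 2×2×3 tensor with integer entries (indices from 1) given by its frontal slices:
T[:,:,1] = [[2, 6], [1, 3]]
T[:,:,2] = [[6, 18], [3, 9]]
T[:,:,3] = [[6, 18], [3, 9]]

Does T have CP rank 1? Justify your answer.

If T = a ⊗ b ⊗ c then every fibre of T is a multiple of the corresponding factor, so read the factors off the fibres through the nonzero entry T[1,1,1] = 2.
The mode-1 fibre T[:,1,1] = [2, 1] gives a = (2, 1) (primitive direction); the mode-2 fibre T[1,:,1] = [2, 6] gives b = (1, 3); then c[k] = T[1,1,k] / (a[1]·b[1]) = [2, 6, 6] / 2 = (1, 3, 3).
Expanding (2, 1) ⊗ (1, 3) ⊗ (1, 3, 3) reproduces all 12 entries of T, so T = (2, 1) ⊗ (1, 3) ⊗ (1, 3, 3) and rank(T) ≤ 1.
Equivalently every frontal slice T[:,:,k] is c[k] times the rank-1 matrix (2, 1) ⊗ (1, 3). So T has rank 1 (it is nonzero).

Yes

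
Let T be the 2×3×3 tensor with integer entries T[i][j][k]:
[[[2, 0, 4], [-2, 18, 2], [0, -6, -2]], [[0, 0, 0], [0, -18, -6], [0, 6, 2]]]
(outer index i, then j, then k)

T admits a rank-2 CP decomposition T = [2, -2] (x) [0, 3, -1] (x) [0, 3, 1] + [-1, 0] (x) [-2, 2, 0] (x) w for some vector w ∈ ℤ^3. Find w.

Subtract the known terms from T to get the rank-1 residual R = [-1, 0] (x) [-2, 2, 0] (x) w, so R[i,j,k] = a[i]·b[j]·w[k]. Pick indices with nonzero a[0]·b[0] = (-1)·(-2) = 2. Only the fibre through (0,0,·) is needed: R[0,0,:] = T[0,0,:] − Σₗ aₗ[0]bₗ[0]cₗ = [2, 0, 4] − (2)·(0)·[0, 3, 1] = [2, 0, 4]. Then w[k] = R[0,0,k] / 2 for each k, giving w = [2, 0, 4] / 2 = [1, 0, 2].

w = [1, 0, 2]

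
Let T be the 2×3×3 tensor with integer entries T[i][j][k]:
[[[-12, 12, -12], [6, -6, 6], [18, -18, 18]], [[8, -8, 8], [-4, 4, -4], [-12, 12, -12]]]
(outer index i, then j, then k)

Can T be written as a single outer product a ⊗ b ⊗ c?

Yes

If T = a ⊗ b ⊗ c then every fibre of T is a multiple of the corresponding factor, so read the factors off the fibres through the nonzero entry T[0,0,0] = -12.
The mode-1 fibre T[:,0,0] = [-12, 8] gives a = [3, -2] (primitive direction); the mode-2 fibre T[0,:,0] = [-12, 6, 18] gives b = [2, -1, -3]; then c[k] = T[0,0,k] / (a[0]·b[0]) = [-12, 12, -12] / 6 = [-2, 2, -2].
Expanding [3, -2] ⊗ [2, -1, -3] ⊗ [-2, 2, -2] reproduces all 18 entries of T, so T = [3, -2] ⊗ [2, -1, -3] ⊗ [-2, 2, -2] and rank(T) ≤ 1.
Equivalently every frontal slice T[:,:,k] is c[k] times the rank-1 matrix [3, -2] ⊗ [2, -1, -3]. So T has rank 1 (it is nonzero).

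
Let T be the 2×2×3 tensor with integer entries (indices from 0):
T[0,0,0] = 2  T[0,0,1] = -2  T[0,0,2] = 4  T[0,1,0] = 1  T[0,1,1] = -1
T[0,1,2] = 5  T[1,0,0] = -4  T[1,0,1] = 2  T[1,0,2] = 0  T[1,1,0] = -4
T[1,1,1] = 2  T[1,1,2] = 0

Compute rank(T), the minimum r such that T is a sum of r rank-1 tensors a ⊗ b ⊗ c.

3

Lower bound: the mode-3 unfolding of T (rows indexed by k, columns by (i,j) = (0,0), (0,1), (1,0), (1,1)) is [[2, 1, -4, -4], [-2, -1, 2, 2], [4, 5, 0, 0]].
There the 3×3 minor on rows k ∈ {0, 1, 2}, columns (i,j) ∈ {(0,0), (0,1), (1,0)} is det [[2, 1, -4], [-2, -1, 2], [4, 5, 0]] = 12 ≠ 0, so this unfolding has rank ≥ 3; CP rank is at least every unfolding rank, so rank(T) ≥ 3. (This is only a lower bound: in general the CP rank may exceed every unfolding rank, so we still need to exhibit 3 rank-1 terms summing to T.)
Upper bound: T is a sum of 3 rank-1 terms, T = [0, 1] ⊗ [1, 1] ⊗ [-4, 2, 0] + [1, 0] ⊗ [0, 1] ⊗ [-1, 1, 1] + [1, 0] ⊗ [1, 1] ⊗ [2, -2, 4] (one valid choice — decompositions are not unique — normalised so each a, b is primitive with positive first nonzero entry; check it by expanding all entries), so rank(T) ≤ 3.
These bounds meet, so rank(T) = 3.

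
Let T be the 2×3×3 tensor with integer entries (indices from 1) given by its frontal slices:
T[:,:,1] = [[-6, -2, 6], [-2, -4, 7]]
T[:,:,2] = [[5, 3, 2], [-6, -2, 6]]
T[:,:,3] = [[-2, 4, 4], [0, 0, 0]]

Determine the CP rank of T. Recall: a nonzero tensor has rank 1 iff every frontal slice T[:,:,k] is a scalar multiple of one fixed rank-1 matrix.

Lower bound: the mode-3 unfolding of T (rows indexed by k, columns by (i,j) = (1,1), (1,2), (1,3), (2,1), (2,2), (2,3)) is [[-6, -2, 6, -2, -4, 7], [5, 3, 2, -6, -2, 6], [-2, 4, 4, 0, 0, 0]].
There the 3×3 minor on rows k ∈ {1, 2, 3}, columns (i,j) ∈ {(1,1), (1,2), (1,3)} is det [[-6, -2, 6], [5, 3, 2], [-2, 4, 4]] = 180 ≠ 0, so this unfolding has rank ≥ 3; CP rank is at least every unfolding rank, so rank(T) ≥ 3. (This is only a lower bound: in general the CP rank may exceed every unfolding rank, so we still need to exhibit 3 rank-1 terms summing to T.)
Upper bound: T is a sum of 3 rank-1 terms, T = [1, 0] ⊗ [1, -2, -2] ⊗ [0, -2, -2] + [1, 2] ⊗ [1, 1, -2] ⊗ [-2, -1, 0] + [2, -1] ⊗ [2, 0, -1] ⊗ [-1, 2, 0] (written with every a and b primitive with positive leading entry and the scale carried by c; CP decompositions are not unique, and this one is verified by expanding entrywise), so rank(T) ≤ 3.
These bounds meet, so rank(T) = 3.

3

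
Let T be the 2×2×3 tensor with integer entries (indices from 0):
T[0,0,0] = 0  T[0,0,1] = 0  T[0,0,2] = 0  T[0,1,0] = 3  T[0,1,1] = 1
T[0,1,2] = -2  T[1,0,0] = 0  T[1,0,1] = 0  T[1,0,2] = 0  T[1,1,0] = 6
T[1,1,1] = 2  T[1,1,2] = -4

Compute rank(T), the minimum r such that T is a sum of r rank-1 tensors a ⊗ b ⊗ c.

1

Lower bound: T ≠ 0 (e.g. T[0,1,0] = 3), so rank(T) ≥ 1.
Upper bound: if T = a ⊗ b ⊗ c then every fibre of T is a multiple of the corresponding factor, so read the factors off the fibres through the nonzero entry T[0,1,0] = 3.
The mode-1 fibre T[:,1,0] = [3, 6] gives a = [1, 2] (primitive direction); the mode-2 fibre T[0,:,0] = [0, 3] gives b = [0, 1]; then c[k] = T[0,1,k] / (a[0]·b[1]) = [3, 1, -2] / 1 = [3, 1, -2].
Expanding [1, 2] ⊗ [0, 1] ⊗ [3, 1, -2] reproduces all 12 entries of T, so T = [1, 2] ⊗ [0, 1] ⊗ [3, 1, -2] and rank(T) ≤ 1.
These bounds meet, so rank(T) = 1.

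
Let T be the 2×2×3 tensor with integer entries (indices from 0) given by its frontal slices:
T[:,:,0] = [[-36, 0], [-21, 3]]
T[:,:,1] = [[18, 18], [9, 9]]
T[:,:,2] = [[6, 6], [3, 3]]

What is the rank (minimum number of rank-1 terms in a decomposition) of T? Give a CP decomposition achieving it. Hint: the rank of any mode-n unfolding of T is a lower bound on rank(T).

rank(T) = 2

Lower bound: the mode-3 unfolding of T (rows indexed by k, columns by (i,j) = (0,0), (0,1), (1,0), (1,1)) is [[-36, 0, -21, 3], [18, 18, 9, 9], [6, 6, 3, 3]].
There the 2×2 minor on rows k ∈ {0, 1}, columns (i,j) ∈ {(0,0), (0,1)} is det [[-36, 0], [18, 18]] = -648 ≠ 0, so this unfolding has rank ≥ 2; CP rank is at least every unfolding rank, so rank(T) ≥ 2. (Flattening ranks never certify an upper bound on CP rank; for that we must actually write T with 2 rank-1 terms.)
Upper bound — finding two terms. Write S_k = T[:,:,k] for the frontal slices: S₀ = [[-36, 0], [-21, 3]], S₁ = [[18, 18], [9, 9]], S₂ = [[6, 6], [3, 3]].
If T = a₁ ⊗ b₁ ⊗ c₁ + a₂ ⊗ b₂ ⊗ c₂ then each S_k = c₁[k]·a₁b₁ᵀ + c₂[k]·a₂b₂ᵀ. S₀ and S₁ are linearly independent, so a₁b₁ᵀ and a₂b₂ᵀ must span the same plane of matrices: they are the rank-1 matrices of the form x·S₀ + y·S₁.
det(x·S₀ + y·S₁) is −108·x² + 108·xy = (-108)·(x − y)(x), vanishing at (x:y) = (1:1) and (0:1).
M₁ = S₀ + S₁ = [[-18, 18], [-12, 12]] = (-6)·[3, 2][1, -1]ᵀ and M₂ = S₁ = [[18, 18], [9, 9]] = 9·[2, 1][1, 1]ᵀ, so take a₁ = [3, 2], b₁ = [1, -1], a₂ = [2, 1], b₂ = [1, 1].
Each slice is an integer combination of E₁ = a₁b₁ᵀ and E₂ = a₂b₂ᵀ: S₀ = −6·E₁ − 9·E₂, S₁ = 9·E₂, S₂ = 3·E₂; reading off coefficients, c₁ = [-6, 0, 0] and c₂ = [-9, 9, 3].
Hence T = [3, 2] ⊗ [1, -1] ⊗ [-6, 0, 0] + [2, 1] ⊗ [1, 1] ⊗ [-9, 9, 3], so rank(T) ≤ 2.
These bounds meet, so rank(T) = 2.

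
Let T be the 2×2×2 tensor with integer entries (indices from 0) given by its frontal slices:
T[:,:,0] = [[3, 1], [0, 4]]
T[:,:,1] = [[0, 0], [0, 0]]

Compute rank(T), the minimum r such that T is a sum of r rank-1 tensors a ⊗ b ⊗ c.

Lower bound: the mode-1 unfolding of T (rows indexed by i, columns by (j,k) = (0,0), (0,1), (1,0), (1,1)) is [[3, 0, 1, 0], [0, 0, 4, 0]].
There the 2×2 minor on rows i ∈ {0, 1}, columns (j,k) ∈ {(0,0), (1,0)} is det [[3, 1], [0, 4]] = 12 ≠ 0, so this unfolding has rank ≥ 2; CP rank is at least every unfolding rank, so rank(T) ≥ 2. (Unfolding ranks only ever bound the CP rank from below — rank(T) can be strictly larger than all of them — so the matching upper bound has to come from an explicit 2-term decomposition.)
Upper bound — finding two terms. Every mode-3 slice of T is a multiple of one matrix: T[:,:,k] = c[k]·M with c = (1, 0) and M = [[3, 1], [0, 4]] (rows indexed by i, columns by j). So it suffices to write M as a sum of two rank-1 matrices.
Splitting M by its rows (i = 0, 1), M = (1, 0)(3, 1)ᵀ + (0, 1)(0, 4)ᵀ.
Hence T = (1, 0) ⊗ (3, 1) ⊗ (1, 0) + (0, 1) ⊗ (0, 4) ⊗ (1, 0), so rank(T) ≤ 2.
These bounds meet, so rank(T) = 2.
Check entry T[1,1,1] = 0: (0)·(1)·(0) + (1)·(4)·(0) = 0.

2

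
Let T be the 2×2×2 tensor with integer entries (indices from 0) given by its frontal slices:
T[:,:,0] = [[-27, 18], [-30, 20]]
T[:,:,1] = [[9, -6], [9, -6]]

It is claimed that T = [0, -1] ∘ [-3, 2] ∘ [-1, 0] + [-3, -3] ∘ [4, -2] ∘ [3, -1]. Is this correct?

Reconstruct entry (0,0,0) from the claimed factors: Σₗ aₗ[0]bₗ[0]cₗ[0] = (0)·(-3)·(-1) + (-3)·(4)·(3) = -36, but T[0,0,0] = -27. The claim is false.

No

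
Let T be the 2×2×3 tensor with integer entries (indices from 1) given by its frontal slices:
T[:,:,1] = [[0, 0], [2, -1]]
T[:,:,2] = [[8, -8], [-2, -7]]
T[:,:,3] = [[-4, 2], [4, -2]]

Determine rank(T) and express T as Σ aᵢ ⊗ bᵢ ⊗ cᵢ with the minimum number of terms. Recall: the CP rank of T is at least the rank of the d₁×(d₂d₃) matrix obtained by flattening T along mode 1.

Lower bound: the mode-3 unfolding of T (rows indexed by k, columns by (i,j) = (1,1), (1,2), (2,1), (2,2)) is [[0, 0, 2, -1], [8, -8, -2, -7], [-4, 2, 4, -2]].
There the 3×3 minor on rows k ∈ {1, 2, 3}, columns (i,j) ∈ {(1,1), (1,2), (2,1)} is det [[0, 0, 2], [8, -8, -2], [-4, 2, 4]] = -32 ≠ 0, so this unfolding has rank ≥ 3; CP rank is at least every unfolding rank, so rank(T) ≥ 3. (Flattening ranks never certify an upper bound on CP rank; for that we must actually write T with 3 rank-1 terms.)
Upper bound: T is a sum of 3 rank-1 terms, T = [1, 0] ⊗ [2, -1] ⊗ [2, 2, 2] + [1, 2] ⊗ [0, 1] ⊗ [0, -4, 0] + [2, -1] ⊗ [2, -1] ⊗ [-1, 1, -2] (one valid choice — decompositions are not unique — normalised so each a, b is primitive with positive first nonzero entry; check it by expanding all entries), so rank(T) ≤ 3.
These bounds meet, so rank(T) = 3.
Check entry T[1,2,2] = -8: (1)·(-1)·(2) + (1)·(1)·(-4) + (2)·(-1)·(1) = -8.

rank(T) = 3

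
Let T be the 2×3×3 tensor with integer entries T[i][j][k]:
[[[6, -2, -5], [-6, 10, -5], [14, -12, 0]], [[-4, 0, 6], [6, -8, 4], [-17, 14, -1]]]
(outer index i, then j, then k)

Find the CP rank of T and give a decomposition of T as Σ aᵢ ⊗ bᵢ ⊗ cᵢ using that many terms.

Lower bound: the mode-3 unfolding of T (rows indexed by k, columns by (i,j) = (0,0), (0,1), (0,2), (1,0), (1,1), (1,2)) is [[6, -6, 14, -4, 6, -17], [-2, 10, -12, 0, -8, 14], [-5, -5, 0, 6, 4, -1]].
There the 3×3 minor on rows k ∈ {0, 1, 2}, columns (i,j) ∈ {(0,0), (0,1), (0,2)} is det [[6, -6, 14], [-2, 10, -12], [-5, -5, 0]] = 120 ≠ 0, so this unfolding has rank ≥ 3; CP rank is at least every unfolding rank, so rank(T) ≥ 3. (Unfolding ranks only ever bound the CP rank from below — rank(T) can be strictly larger than all of them — so the matching upper bound has to come from an explicit 3-term decomposition.)
Upper bound: T is a sum of 3 rank-1 terms, T = (1, -2) ⊗ (1, 1, -2) ⊗ (-2, 2, -1) + (1, -1) ⊗ (1, 0, 1) ⊗ (8, -4, -4) + (2, -1) ⊗ (0, 2, -1) ⊗ (-1, 2, -1) (written with every a and b primitive with positive leading entry and the scale carried by c; CP decompositions are not unique, and this one is verified by expanding entrywise), so rank(T) ≤ 3.
These bounds meet, so rank(T) = 3.
Check entry T[0,2,0] = 14: (1)·(-2)·(-2) + (1)·(1)·(8) + (2)·(-1)·(-1) = 14.

rank(T) = 3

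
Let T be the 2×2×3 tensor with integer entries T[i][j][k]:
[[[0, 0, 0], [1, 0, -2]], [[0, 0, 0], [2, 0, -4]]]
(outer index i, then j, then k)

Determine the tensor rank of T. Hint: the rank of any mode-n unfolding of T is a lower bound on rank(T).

Lower bound: T ≠ 0 (e.g. T[0,1,0] = 1), so rank(T) ≥ 1.
Upper bound: if T = a ⊗ b ⊗ c then every fibre of T is a multiple of the corresponding factor, so read the factors off the fibres through the nonzero entry T[0,1,0] = 1.
The mode-1 fibre T[:,1,0] = [1, 2] gives a = [1, 2] (primitive direction); the mode-2 fibre T[0,:,0] = [0, 1] gives b = [0, 1]; then c[k] = T[0,1,k] / (a[0]·b[1]) = [1, 0, -2] / 1 = [1, 0, -2].
Expanding [1, 2] ⊗ [0, 1] ⊗ [1, 0, -2] reproduces all 12 entries of T, so T = [1, 2] ⊗ [0, 1] ⊗ [1, 0, -2] and rank(T) ≤ 1.
These bounds meet, so rank(T) = 1.

1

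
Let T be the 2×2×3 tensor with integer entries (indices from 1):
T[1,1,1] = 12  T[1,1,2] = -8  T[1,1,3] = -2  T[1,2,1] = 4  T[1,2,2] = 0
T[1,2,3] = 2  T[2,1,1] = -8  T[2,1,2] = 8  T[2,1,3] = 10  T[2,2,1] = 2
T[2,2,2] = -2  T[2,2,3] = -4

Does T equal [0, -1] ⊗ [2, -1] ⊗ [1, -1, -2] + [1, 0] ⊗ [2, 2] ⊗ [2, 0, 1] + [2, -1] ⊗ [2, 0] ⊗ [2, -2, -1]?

Reconstruct entry (2,1,1) from the claimed factors: Σₗ aₗ[2]bₗ[1]cₗ[1] = (-1)·(2)·(1) + (0)·(2)·(2) + (-1)·(2)·(2) = -6, but T[2,1,1] = -8. The claim is false.

No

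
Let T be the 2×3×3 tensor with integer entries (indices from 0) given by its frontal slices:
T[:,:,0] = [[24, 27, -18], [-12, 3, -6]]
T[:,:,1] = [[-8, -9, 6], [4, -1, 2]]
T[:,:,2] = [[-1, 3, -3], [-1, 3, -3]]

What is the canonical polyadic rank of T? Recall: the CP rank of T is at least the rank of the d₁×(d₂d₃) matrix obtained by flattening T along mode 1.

Lower bound: the mode-3 unfolding of T (rows indexed by k, columns by (i,j) = (0,0), (0,1), (0,2), (1,0), (1,1), (1,2)) is [[24, 27, -18, -12, 3, -6], [-8, -9, 6, 4, -1, 2], [-1, 3, -3, -1, 3, -3]].
There the 2×2 minor on rows k ∈ {0, 2}, columns (i,j) ∈ {(0,0), (0,1)} is det [[24, 27], [-1, 3]] = 99 ≠ 0, so this unfolding has rank ≥ 2; CP rank is at least every unfolding rank, so rank(T) ≥ 2. (Flattening ranks never certify an upper bound on CP rank; for that we must actually write T with 2 rank-1 terms.)
Upper bound — finding two terms. Write S_k = T[:,:,k] for the frontal slices: S₀ = [[24, 27, -18], [-12, 3, -6]], S₁ = [[-8, -9, 6], [4, -1, 2]], S₂ = [[-1, 3, -3], [-1, 3, -3]].
If T = a₁ ⊗ b₁ ⊗ c₁ + a₂ ⊗ b₂ ⊗ c₂ then each S_k = c₁[k]·a₁b₁ᵀ + c₂[k]·a₂b₂ᵀ. S₀ and S₂ are linearly independent, so a₁b₁ᵀ and a₂b₂ᵀ must span the same plane of matrices: they are the rank-1 matrices of the form x·S₀ + y·S₂.
The 2×2 minor of x·S₀ + y·S₂ on rows {0,1}, columns {0,1} is 396·x² + 132·xy = 132·(3·x + y)(x), vanishing at (x:y) = (1:-3) and (0:1).
M₁ = S₀ − 3·S₂ = [[27, 18, -9], [-9, -6, 3]] = 3·(3, -1)(3, 2, -1)ᵀ and M₂ = S₂ = [[-1, 3, -3], [-1, 3, -3]] = −(1, 1)(1, -3, 3)ᵀ, so take a₁ = (3, -1), b₁ = (3, 2, -1), a₂ = (1, 1), b₂ = (1, -3, 3).
Each slice is an integer combination of E₁ = a₁b₁ᵀ and E₂ = a₂b₂ᵀ: S₀ = 3·E₁ − 3·E₂, S₁ = −E₁ + E₂, S₂ = −E₂; reading off coefficients, c₁ = (3, -1, 0) and c₂ = (-3, 1, -1).
Hence T = (3, -1) ⊗ (3, 2, -1) ⊗ (3, -1, 0) + (1, 1) ⊗ (1, -3, 3) ⊗ (-3, 1, -1), so rank(T) ≤ 2.
These bounds meet, so rank(T) = 2.

2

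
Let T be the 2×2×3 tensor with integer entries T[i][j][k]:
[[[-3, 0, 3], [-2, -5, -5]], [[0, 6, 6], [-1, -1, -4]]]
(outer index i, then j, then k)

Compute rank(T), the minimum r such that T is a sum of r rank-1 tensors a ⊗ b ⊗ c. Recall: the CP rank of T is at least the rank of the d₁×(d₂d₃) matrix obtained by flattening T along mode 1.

Lower bound: the mode-3 unfolding of T (rows indexed by k, columns by (i,j) = (0,0), (0,1), (1,0), (1,1)) is [[-3, -2, 0, -1], [0, -5, 6, -1], [3, -5, 6, -4]].
There the 3×3 minor on rows k ∈ {0, 1, 2}, columns (i,j) ∈ {(0,0), (0,1), (1,0)} is det [[-3, -2, 0], [0, -5, 6], [3, -5, 6]] = -36 ≠ 0, so this unfolding has rank ≥ 3; CP rank is at least every unfolding rank, so rank(T) ≥ 3. (Unfolding ranks only ever bound the CP rank from below — rank(T) can be strictly larger than all of them — so the matching upper bound has to come from an explicit 3-term decomposition.)
Upper bound: T is a sum of 3 rank-1 terms, T = (1, -2) ⊗ (1, 1) ⊗ (-1, -2, -1) + (1, 1) ⊗ (2, -1) ⊗ (-1, 1, 2) + (1, 2) ⊗ (0, 1) ⊗ (-2, -2, -2) (one valid choice — decompositions are not unique — normalised so each a, b is primitive with positive first nonzero entry; check it by expanding all entries), so rank(T) ≤ 3.
These bounds meet, so rank(T) = 3.
Check entry T[1,1,2] = -4: (-2)·(1)·(-1) + (1)·(-1)·(2) + (2)·(1)·(-2) = -4.

3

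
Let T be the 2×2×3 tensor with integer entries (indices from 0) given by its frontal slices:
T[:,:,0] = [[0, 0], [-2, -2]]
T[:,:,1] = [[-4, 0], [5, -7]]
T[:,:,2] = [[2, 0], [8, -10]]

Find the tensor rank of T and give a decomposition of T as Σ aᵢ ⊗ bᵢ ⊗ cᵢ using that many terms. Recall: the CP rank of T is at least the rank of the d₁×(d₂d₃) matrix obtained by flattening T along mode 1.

rank(T) = 3

Lower bound: the mode-3 unfolding of T (rows indexed by k, columns by (i,j) = (0,0), (0,1), (1,0), (1,1)) is [[0, 0, -2, -2], [-4, 0, 5, -7], [2, 0, 8, -10]].
There the 3×3 minor on rows k ∈ {0, 1, 2}, columns (i,j) ∈ {(0,0), (1,0), (1,1)} is det [[0, -2, -2], [-4, 5, -7], [2, 8, -10]] = 192 ≠ 0, so this unfolding has rank ≥ 3; CP rank is at least every unfolding rank, so rank(T) ≥ 3. (Flattening ranks never certify an upper bound on CP rank; for that we must actually write T with 3 rank-1 terms.)
Upper bound: T is a sum of 3 rank-1 terms, T = (0, 1) ⊗ (1, -1) ⊗ (0, 8, 8) + (0, 1) ⊗ (1, 1) ⊗ (-2, 1, -2) + (1, 1) ⊗ (1, 0) ⊗ (0, -4, 2) (written with every a and b primitive with positive leading entry and the scale carried by c; CP decompositions are not unique, and this one is verified by expanding entrywise), so rank(T) ≤ 3.
These bounds meet, so rank(T) = 3.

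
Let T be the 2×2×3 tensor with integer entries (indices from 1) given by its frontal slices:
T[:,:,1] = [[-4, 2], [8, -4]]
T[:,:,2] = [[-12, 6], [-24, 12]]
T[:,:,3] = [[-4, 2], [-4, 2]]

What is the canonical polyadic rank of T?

2

Lower bound: the mode-1 unfolding of T (rows indexed by i, columns by (j,k) = (1,1), (1,2), (1,3), (2,1), (2,2), (2,3)) is [[-4, -12, -4, 2, 6, 2], [8, -24, -4, -4, 12, 2]].
There the 2×2 minor on rows i ∈ {1, 2}, columns (j,k) ∈ {(1,1), (1,2)} is det [[-4, -12], [8, -24]] = 192 ≠ 0, so this unfolding has rank ≥ 2; CP rank is at least every unfolding rank, so rank(T) ≥ 2. (Flattening ranks never certify an upper bound on CP rank; for that we must actually write T with 2 rank-1 terms.)
Upper bound — finding two terms. Every mode-2 slice of T is a multiple of one matrix: T[:,j,:] = b[j]·M with b = [2, -1] and M = [[-2, -6, -2], [4, -12, -2]] (rows indexed by i, columns by k). So it suffices to write M as a sum of two rank-1 matrices.
Splitting M by its rows (i = 1, 2), M = [1, 0][-2, -6, -2]ᵀ + [0, 1][4, -12, -2]ᵀ.
Hence T = [1, 0] ⊗ [2, -1] ⊗ [-2, -6, -2] + [0, 1] ⊗ [2, -1] ⊗ [4, -12, -2], so rank(T) ≤ 2.
These bounds meet, so rank(T) = 2.
Check entry T[1,1,1] = -4: (1)·(2)·(-2) + (0)·(2)·(4) = -4.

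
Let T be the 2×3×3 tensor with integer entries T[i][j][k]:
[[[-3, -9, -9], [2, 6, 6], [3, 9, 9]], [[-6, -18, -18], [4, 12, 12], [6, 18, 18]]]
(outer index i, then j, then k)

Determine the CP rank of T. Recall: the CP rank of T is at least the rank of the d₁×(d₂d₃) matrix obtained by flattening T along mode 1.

1

Lower bound: T ≠ 0 (e.g. T[0,0,0] = -3), so rank(T) ≥ 1.
Upper bound: if T = a ⊗ b ⊗ c then every fibre of T is a multiple of the corresponding factor, so read the factors off the fibres through the nonzero entry T[0,0,0] = -3.
The mode-1 fibre T[:,0,0] = [-3, -6] gives a = [1, 2] (primitive direction); the mode-2 fibre T[0,:,0] = [-3, 2, 3] gives b = [3, -2, -3]; then c[k] = T[0,0,k] / (a[0]·b[0]) = [-3, -9, -9] / 3 = [-1, -3, -3].
Expanding [1, 2] ⊗ [3, -2, -3] ⊗ [-1, -3, -3] reproduces all 18 entries of T, so T = [1, 2] ⊗ [3, -2, -3] ⊗ [-1, -3, -3] and rank(T) ≤ 1.
These bounds meet, so rank(T) = 1.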